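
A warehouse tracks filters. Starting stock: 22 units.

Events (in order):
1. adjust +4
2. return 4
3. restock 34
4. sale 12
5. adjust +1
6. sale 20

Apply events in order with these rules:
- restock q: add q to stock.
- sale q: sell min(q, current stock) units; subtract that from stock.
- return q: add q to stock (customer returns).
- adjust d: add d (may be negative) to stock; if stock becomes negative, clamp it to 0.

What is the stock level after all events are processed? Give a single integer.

Answer: 33

Derivation:
Processing events:
Start: stock = 22
  Event 1 (adjust +4): 22 + 4 = 26
  Event 2 (return 4): 26 + 4 = 30
  Event 3 (restock 34): 30 + 34 = 64
  Event 4 (sale 12): sell min(12,64)=12. stock: 64 - 12 = 52. total_sold = 12
  Event 5 (adjust +1): 52 + 1 = 53
  Event 6 (sale 20): sell min(20,53)=20. stock: 53 - 20 = 33. total_sold = 32
Final: stock = 33, total_sold = 32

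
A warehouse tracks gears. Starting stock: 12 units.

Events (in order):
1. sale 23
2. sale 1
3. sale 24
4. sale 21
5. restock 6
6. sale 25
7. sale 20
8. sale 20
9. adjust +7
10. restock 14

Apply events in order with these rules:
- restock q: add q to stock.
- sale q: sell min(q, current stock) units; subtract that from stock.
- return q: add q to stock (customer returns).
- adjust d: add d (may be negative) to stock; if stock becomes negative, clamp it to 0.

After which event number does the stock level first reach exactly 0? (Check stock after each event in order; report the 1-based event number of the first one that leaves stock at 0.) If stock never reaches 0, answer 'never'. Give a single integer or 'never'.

Answer: 1

Derivation:
Processing events:
Start: stock = 12
  Event 1 (sale 23): sell min(23,12)=12. stock: 12 - 12 = 0. total_sold = 12
  Event 2 (sale 1): sell min(1,0)=0. stock: 0 - 0 = 0. total_sold = 12
  Event 3 (sale 24): sell min(24,0)=0. stock: 0 - 0 = 0. total_sold = 12
  Event 4 (sale 21): sell min(21,0)=0. stock: 0 - 0 = 0. total_sold = 12
  Event 5 (restock 6): 0 + 6 = 6
  Event 6 (sale 25): sell min(25,6)=6. stock: 6 - 6 = 0. total_sold = 18
  Event 7 (sale 20): sell min(20,0)=0. stock: 0 - 0 = 0. total_sold = 18
  Event 8 (sale 20): sell min(20,0)=0. stock: 0 - 0 = 0. total_sold = 18
  Event 9 (adjust +7): 0 + 7 = 7
  Event 10 (restock 14): 7 + 14 = 21
Final: stock = 21, total_sold = 18

First zero at event 1.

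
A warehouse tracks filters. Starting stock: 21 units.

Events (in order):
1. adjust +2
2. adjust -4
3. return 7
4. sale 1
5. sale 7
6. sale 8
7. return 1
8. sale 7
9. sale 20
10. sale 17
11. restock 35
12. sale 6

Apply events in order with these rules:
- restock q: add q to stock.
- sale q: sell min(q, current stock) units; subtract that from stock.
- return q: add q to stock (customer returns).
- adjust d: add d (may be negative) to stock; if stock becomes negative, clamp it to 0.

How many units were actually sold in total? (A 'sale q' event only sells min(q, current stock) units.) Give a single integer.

Processing events:
Start: stock = 21
  Event 1 (adjust +2): 21 + 2 = 23
  Event 2 (adjust -4): 23 + -4 = 19
  Event 3 (return 7): 19 + 7 = 26
  Event 4 (sale 1): sell min(1,26)=1. stock: 26 - 1 = 25. total_sold = 1
  Event 5 (sale 7): sell min(7,25)=7. stock: 25 - 7 = 18. total_sold = 8
  Event 6 (sale 8): sell min(8,18)=8. stock: 18 - 8 = 10. total_sold = 16
  Event 7 (return 1): 10 + 1 = 11
  Event 8 (sale 7): sell min(7,11)=7. stock: 11 - 7 = 4. total_sold = 23
  Event 9 (sale 20): sell min(20,4)=4. stock: 4 - 4 = 0. total_sold = 27
  Event 10 (sale 17): sell min(17,0)=0. stock: 0 - 0 = 0. total_sold = 27
  Event 11 (restock 35): 0 + 35 = 35
  Event 12 (sale 6): sell min(6,35)=6. stock: 35 - 6 = 29. total_sold = 33
Final: stock = 29, total_sold = 33

Answer: 33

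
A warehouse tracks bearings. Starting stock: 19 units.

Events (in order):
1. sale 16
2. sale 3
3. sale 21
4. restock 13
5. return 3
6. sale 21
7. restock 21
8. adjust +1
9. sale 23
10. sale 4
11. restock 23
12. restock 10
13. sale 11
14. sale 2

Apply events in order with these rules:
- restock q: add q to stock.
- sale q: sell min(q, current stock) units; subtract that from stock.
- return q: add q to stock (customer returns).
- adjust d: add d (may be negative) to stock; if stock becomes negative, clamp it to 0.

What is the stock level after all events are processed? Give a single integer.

Answer: 20

Derivation:
Processing events:
Start: stock = 19
  Event 1 (sale 16): sell min(16,19)=16. stock: 19 - 16 = 3. total_sold = 16
  Event 2 (sale 3): sell min(3,3)=3. stock: 3 - 3 = 0. total_sold = 19
  Event 3 (sale 21): sell min(21,0)=0. stock: 0 - 0 = 0. total_sold = 19
  Event 4 (restock 13): 0 + 13 = 13
  Event 5 (return 3): 13 + 3 = 16
  Event 6 (sale 21): sell min(21,16)=16. stock: 16 - 16 = 0. total_sold = 35
  Event 7 (restock 21): 0 + 21 = 21
  Event 8 (adjust +1): 21 + 1 = 22
  Event 9 (sale 23): sell min(23,22)=22. stock: 22 - 22 = 0. total_sold = 57
  Event 10 (sale 4): sell min(4,0)=0. stock: 0 - 0 = 0. total_sold = 57
  Event 11 (restock 23): 0 + 23 = 23
  Event 12 (restock 10): 23 + 10 = 33
  Event 13 (sale 11): sell min(11,33)=11. stock: 33 - 11 = 22. total_sold = 68
  Event 14 (sale 2): sell min(2,22)=2. stock: 22 - 2 = 20. total_sold = 70
Final: stock = 20, total_sold = 70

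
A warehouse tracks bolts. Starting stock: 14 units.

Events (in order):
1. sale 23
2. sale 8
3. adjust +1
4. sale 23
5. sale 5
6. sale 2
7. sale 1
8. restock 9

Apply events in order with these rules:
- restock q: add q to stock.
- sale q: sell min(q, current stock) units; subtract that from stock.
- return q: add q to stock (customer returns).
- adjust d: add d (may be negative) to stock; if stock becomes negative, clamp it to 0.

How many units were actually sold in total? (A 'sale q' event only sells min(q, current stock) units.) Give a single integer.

Answer: 15

Derivation:
Processing events:
Start: stock = 14
  Event 1 (sale 23): sell min(23,14)=14. stock: 14 - 14 = 0. total_sold = 14
  Event 2 (sale 8): sell min(8,0)=0. stock: 0 - 0 = 0. total_sold = 14
  Event 3 (adjust +1): 0 + 1 = 1
  Event 4 (sale 23): sell min(23,1)=1. stock: 1 - 1 = 0. total_sold = 15
  Event 5 (sale 5): sell min(5,0)=0. stock: 0 - 0 = 0. total_sold = 15
  Event 6 (sale 2): sell min(2,0)=0. stock: 0 - 0 = 0. total_sold = 15
  Event 7 (sale 1): sell min(1,0)=0. stock: 0 - 0 = 0. total_sold = 15
  Event 8 (restock 9): 0 + 9 = 9
Final: stock = 9, total_sold = 15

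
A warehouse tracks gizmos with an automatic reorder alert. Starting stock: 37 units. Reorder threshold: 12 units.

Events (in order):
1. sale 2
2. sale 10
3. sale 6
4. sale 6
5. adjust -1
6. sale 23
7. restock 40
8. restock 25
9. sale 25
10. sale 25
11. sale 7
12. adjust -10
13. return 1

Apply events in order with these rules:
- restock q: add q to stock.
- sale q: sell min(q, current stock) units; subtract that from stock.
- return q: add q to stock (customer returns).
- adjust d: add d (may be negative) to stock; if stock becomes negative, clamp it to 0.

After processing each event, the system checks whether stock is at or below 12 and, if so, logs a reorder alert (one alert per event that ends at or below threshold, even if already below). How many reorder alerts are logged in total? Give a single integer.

Processing events:
Start: stock = 37
  Event 1 (sale 2): sell min(2,37)=2. stock: 37 - 2 = 35. total_sold = 2
  Event 2 (sale 10): sell min(10,35)=10. stock: 35 - 10 = 25. total_sold = 12
  Event 3 (sale 6): sell min(6,25)=6. stock: 25 - 6 = 19. total_sold = 18
  Event 4 (sale 6): sell min(6,19)=6. stock: 19 - 6 = 13. total_sold = 24
  Event 5 (adjust -1): 13 + -1 = 12
  Event 6 (sale 23): sell min(23,12)=12. stock: 12 - 12 = 0. total_sold = 36
  Event 7 (restock 40): 0 + 40 = 40
  Event 8 (restock 25): 40 + 25 = 65
  Event 9 (sale 25): sell min(25,65)=25. stock: 65 - 25 = 40. total_sold = 61
  Event 10 (sale 25): sell min(25,40)=25. stock: 40 - 25 = 15. total_sold = 86
  Event 11 (sale 7): sell min(7,15)=7. stock: 15 - 7 = 8. total_sold = 93
  Event 12 (adjust -10): 8 + -10 = 0 (clamped to 0)
  Event 13 (return 1): 0 + 1 = 1
Final: stock = 1, total_sold = 93

Checking against threshold 12:
  After event 1: stock=35 > 12
  After event 2: stock=25 > 12
  After event 3: stock=19 > 12
  After event 4: stock=13 > 12
  After event 5: stock=12 <= 12 -> ALERT
  After event 6: stock=0 <= 12 -> ALERT
  After event 7: stock=40 > 12
  After event 8: stock=65 > 12
  After event 9: stock=40 > 12
  After event 10: stock=15 > 12
  After event 11: stock=8 <= 12 -> ALERT
  After event 12: stock=0 <= 12 -> ALERT
  After event 13: stock=1 <= 12 -> ALERT
Alert events: [5, 6, 11, 12, 13]. Count = 5

Answer: 5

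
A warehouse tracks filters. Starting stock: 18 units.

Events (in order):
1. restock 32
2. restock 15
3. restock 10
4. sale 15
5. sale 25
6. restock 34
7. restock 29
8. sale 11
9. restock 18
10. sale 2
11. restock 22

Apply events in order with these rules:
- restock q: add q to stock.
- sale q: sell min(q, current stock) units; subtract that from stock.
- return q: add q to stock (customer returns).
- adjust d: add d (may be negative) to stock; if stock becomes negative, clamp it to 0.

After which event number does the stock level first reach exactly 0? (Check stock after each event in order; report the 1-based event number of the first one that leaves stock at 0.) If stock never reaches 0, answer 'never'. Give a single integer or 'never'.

Processing events:
Start: stock = 18
  Event 1 (restock 32): 18 + 32 = 50
  Event 2 (restock 15): 50 + 15 = 65
  Event 3 (restock 10): 65 + 10 = 75
  Event 4 (sale 15): sell min(15,75)=15. stock: 75 - 15 = 60. total_sold = 15
  Event 5 (sale 25): sell min(25,60)=25. stock: 60 - 25 = 35. total_sold = 40
  Event 6 (restock 34): 35 + 34 = 69
  Event 7 (restock 29): 69 + 29 = 98
  Event 8 (sale 11): sell min(11,98)=11. stock: 98 - 11 = 87. total_sold = 51
  Event 9 (restock 18): 87 + 18 = 105
  Event 10 (sale 2): sell min(2,105)=2. stock: 105 - 2 = 103. total_sold = 53
  Event 11 (restock 22): 103 + 22 = 125
Final: stock = 125, total_sold = 53

Stock never reaches 0.

Answer: never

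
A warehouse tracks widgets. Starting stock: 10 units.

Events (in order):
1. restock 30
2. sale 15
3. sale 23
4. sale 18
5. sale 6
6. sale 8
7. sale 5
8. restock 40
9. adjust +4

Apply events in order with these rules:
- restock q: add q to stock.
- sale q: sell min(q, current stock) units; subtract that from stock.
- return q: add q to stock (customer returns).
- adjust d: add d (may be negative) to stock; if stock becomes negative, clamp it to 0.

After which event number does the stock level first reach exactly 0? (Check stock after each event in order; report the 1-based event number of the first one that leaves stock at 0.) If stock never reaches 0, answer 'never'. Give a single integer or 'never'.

Answer: 4

Derivation:
Processing events:
Start: stock = 10
  Event 1 (restock 30): 10 + 30 = 40
  Event 2 (sale 15): sell min(15,40)=15. stock: 40 - 15 = 25. total_sold = 15
  Event 3 (sale 23): sell min(23,25)=23. stock: 25 - 23 = 2. total_sold = 38
  Event 4 (sale 18): sell min(18,2)=2. stock: 2 - 2 = 0. total_sold = 40
  Event 5 (sale 6): sell min(6,0)=0. stock: 0 - 0 = 0. total_sold = 40
  Event 6 (sale 8): sell min(8,0)=0. stock: 0 - 0 = 0. total_sold = 40
  Event 7 (sale 5): sell min(5,0)=0. stock: 0 - 0 = 0. total_sold = 40
  Event 8 (restock 40): 0 + 40 = 40
  Event 9 (adjust +4): 40 + 4 = 44
Final: stock = 44, total_sold = 40

First zero at event 4.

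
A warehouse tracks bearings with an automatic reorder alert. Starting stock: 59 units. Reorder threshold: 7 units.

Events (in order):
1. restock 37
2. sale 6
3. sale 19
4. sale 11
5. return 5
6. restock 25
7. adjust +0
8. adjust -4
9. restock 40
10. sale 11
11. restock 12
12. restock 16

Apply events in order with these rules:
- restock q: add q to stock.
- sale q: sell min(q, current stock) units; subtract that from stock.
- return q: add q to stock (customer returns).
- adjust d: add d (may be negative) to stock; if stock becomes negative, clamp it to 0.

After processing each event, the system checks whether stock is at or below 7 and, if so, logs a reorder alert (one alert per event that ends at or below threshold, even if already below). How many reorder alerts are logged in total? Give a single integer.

Processing events:
Start: stock = 59
  Event 1 (restock 37): 59 + 37 = 96
  Event 2 (sale 6): sell min(6,96)=6. stock: 96 - 6 = 90. total_sold = 6
  Event 3 (sale 19): sell min(19,90)=19. stock: 90 - 19 = 71. total_sold = 25
  Event 4 (sale 11): sell min(11,71)=11. stock: 71 - 11 = 60. total_sold = 36
  Event 5 (return 5): 60 + 5 = 65
  Event 6 (restock 25): 65 + 25 = 90
  Event 7 (adjust +0): 90 + 0 = 90
  Event 8 (adjust -4): 90 + -4 = 86
  Event 9 (restock 40): 86 + 40 = 126
  Event 10 (sale 11): sell min(11,126)=11. stock: 126 - 11 = 115. total_sold = 47
  Event 11 (restock 12): 115 + 12 = 127
  Event 12 (restock 16): 127 + 16 = 143
Final: stock = 143, total_sold = 47

Checking against threshold 7:
  After event 1: stock=96 > 7
  After event 2: stock=90 > 7
  After event 3: stock=71 > 7
  After event 4: stock=60 > 7
  After event 5: stock=65 > 7
  After event 6: stock=90 > 7
  After event 7: stock=90 > 7
  After event 8: stock=86 > 7
  After event 9: stock=126 > 7
  After event 10: stock=115 > 7
  After event 11: stock=127 > 7
  After event 12: stock=143 > 7
Alert events: []. Count = 0

Answer: 0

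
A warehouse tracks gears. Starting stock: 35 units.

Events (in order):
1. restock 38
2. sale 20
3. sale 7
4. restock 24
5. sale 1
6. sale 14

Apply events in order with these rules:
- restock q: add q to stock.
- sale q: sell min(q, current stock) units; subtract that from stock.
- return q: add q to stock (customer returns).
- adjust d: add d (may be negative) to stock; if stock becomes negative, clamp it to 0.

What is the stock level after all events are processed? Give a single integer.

Processing events:
Start: stock = 35
  Event 1 (restock 38): 35 + 38 = 73
  Event 2 (sale 20): sell min(20,73)=20. stock: 73 - 20 = 53. total_sold = 20
  Event 3 (sale 7): sell min(7,53)=7. stock: 53 - 7 = 46. total_sold = 27
  Event 4 (restock 24): 46 + 24 = 70
  Event 5 (sale 1): sell min(1,70)=1. stock: 70 - 1 = 69. total_sold = 28
  Event 6 (sale 14): sell min(14,69)=14. stock: 69 - 14 = 55. total_sold = 42
Final: stock = 55, total_sold = 42

Answer: 55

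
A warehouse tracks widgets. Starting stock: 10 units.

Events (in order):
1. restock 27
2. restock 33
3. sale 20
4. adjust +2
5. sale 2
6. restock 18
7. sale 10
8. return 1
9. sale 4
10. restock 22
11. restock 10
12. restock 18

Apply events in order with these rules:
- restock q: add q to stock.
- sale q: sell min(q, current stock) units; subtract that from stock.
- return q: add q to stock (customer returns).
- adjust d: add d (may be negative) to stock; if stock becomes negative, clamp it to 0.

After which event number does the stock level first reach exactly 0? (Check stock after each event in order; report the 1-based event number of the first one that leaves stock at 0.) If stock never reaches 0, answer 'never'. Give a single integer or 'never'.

Answer: never

Derivation:
Processing events:
Start: stock = 10
  Event 1 (restock 27): 10 + 27 = 37
  Event 2 (restock 33): 37 + 33 = 70
  Event 3 (sale 20): sell min(20,70)=20. stock: 70 - 20 = 50. total_sold = 20
  Event 4 (adjust +2): 50 + 2 = 52
  Event 5 (sale 2): sell min(2,52)=2. stock: 52 - 2 = 50. total_sold = 22
  Event 6 (restock 18): 50 + 18 = 68
  Event 7 (sale 10): sell min(10,68)=10. stock: 68 - 10 = 58. total_sold = 32
  Event 8 (return 1): 58 + 1 = 59
  Event 9 (sale 4): sell min(4,59)=4. stock: 59 - 4 = 55. total_sold = 36
  Event 10 (restock 22): 55 + 22 = 77
  Event 11 (restock 10): 77 + 10 = 87
  Event 12 (restock 18): 87 + 18 = 105
Final: stock = 105, total_sold = 36

Stock never reaches 0.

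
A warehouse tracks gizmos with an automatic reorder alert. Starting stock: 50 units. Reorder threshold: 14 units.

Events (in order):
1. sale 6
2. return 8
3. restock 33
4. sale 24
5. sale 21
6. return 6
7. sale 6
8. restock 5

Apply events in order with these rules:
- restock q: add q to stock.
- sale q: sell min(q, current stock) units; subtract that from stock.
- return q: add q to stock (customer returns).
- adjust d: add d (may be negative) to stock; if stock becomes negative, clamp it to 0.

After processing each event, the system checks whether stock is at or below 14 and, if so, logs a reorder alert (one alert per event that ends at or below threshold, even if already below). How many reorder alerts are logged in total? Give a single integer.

Answer: 0

Derivation:
Processing events:
Start: stock = 50
  Event 1 (sale 6): sell min(6,50)=6. stock: 50 - 6 = 44. total_sold = 6
  Event 2 (return 8): 44 + 8 = 52
  Event 3 (restock 33): 52 + 33 = 85
  Event 4 (sale 24): sell min(24,85)=24. stock: 85 - 24 = 61. total_sold = 30
  Event 5 (sale 21): sell min(21,61)=21. stock: 61 - 21 = 40. total_sold = 51
  Event 6 (return 6): 40 + 6 = 46
  Event 7 (sale 6): sell min(6,46)=6. stock: 46 - 6 = 40. total_sold = 57
  Event 8 (restock 5): 40 + 5 = 45
Final: stock = 45, total_sold = 57

Checking against threshold 14:
  After event 1: stock=44 > 14
  After event 2: stock=52 > 14
  After event 3: stock=85 > 14
  After event 4: stock=61 > 14
  After event 5: stock=40 > 14
  After event 6: stock=46 > 14
  After event 7: stock=40 > 14
  After event 8: stock=45 > 14
Alert events: []. Count = 0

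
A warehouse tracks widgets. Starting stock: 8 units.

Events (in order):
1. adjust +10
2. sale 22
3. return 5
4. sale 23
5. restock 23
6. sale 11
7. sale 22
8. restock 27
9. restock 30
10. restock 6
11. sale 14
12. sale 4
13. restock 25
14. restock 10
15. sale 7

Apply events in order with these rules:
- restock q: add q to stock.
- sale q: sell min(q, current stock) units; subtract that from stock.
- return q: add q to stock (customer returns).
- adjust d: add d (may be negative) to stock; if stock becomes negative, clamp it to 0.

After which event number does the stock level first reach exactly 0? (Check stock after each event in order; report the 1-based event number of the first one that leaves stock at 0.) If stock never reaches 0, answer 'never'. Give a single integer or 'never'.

Answer: 2

Derivation:
Processing events:
Start: stock = 8
  Event 1 (adjust +10): 8 + 10 = 18
  Event 2 (sale 22): sell min(22,18)=18. stock: 18 - 18 = 0. total_sold = 18
  Event 3 (return 5): 0 + 5 = 5
  Event 4 (sale 23): sell min(23,5)=5. stock: 5 - 5 = 0. total_sold = 23
  Event 5 (restock 23): 0 + 23 = 23
  Event 6 (sale 11): sell min(11,23)=11. stock: 23 - 11 = 12. total_sold = 34
  Event 7 (sale 22): sell min(22,12)=12. stock: 12 - 12 = 0. total_sold = 46
  Event 8 (restock 27): 0 + 27 = 27
  Event 9 (restock 30): 27 + 30 = 57
  Event 10 (restock 6): 57 + 6 = 63
  Event 11 (sale 14): sell min(14,63)=14. stock: 63 - 14 = 49. total_sold = 60
  Event 12 (sale 4): sell min(4,49)=4. stock: 49 - 4 = 45. total_sold = 64
  Event 13 (restock 25): 45 + 25 = 70
  Event 14 (restock 10): 70 + 10 = 80
  Event 15 (sale 7): sell min(7,80)=7. stock: 80 - 7 = 73. total_sold = 71
Final: stock = 73, total_sold = 71

First zero at event 2.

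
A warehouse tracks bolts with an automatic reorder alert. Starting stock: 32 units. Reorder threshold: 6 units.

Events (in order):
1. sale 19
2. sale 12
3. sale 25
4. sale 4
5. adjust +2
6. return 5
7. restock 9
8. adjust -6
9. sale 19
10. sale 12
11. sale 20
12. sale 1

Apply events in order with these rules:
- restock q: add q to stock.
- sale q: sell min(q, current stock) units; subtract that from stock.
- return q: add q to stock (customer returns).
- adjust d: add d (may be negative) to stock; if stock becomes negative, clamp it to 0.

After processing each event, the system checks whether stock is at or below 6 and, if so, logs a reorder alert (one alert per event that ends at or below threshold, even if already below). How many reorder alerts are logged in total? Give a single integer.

Processing events:
Start: stock = 32
  Event 1 (sale 19): sell min(19,32)=19. stock: 32 - 19 = 13. total_sold = 19
  Event 2 (sale 12): sell min(12,13)=12. stock: 13 - 12 = 1. total_sold = 31
  Event 3 (sale 25): sell min(25,1)=1. stock: 1 - 1 = 0. total_sold = 32
  Event 4 (sale 4): sell min(4,0)=0. stock: 0 - 0 = 0. total_sold = 32
  Event 5 (adjust +2): 0 + 2 = 2
  Event 6 (return 5): 2 + 5 = 7
  Event 7 (restock 9): 7 + 9 = 16
  Event 8 (adjust -6): 16 + -6 = 10
  Event 9 (sale 19): sell min(19,10)=10. stock: 10 - 10 = 0. total_sold = 42
  Event 10 (sale 12): sell min(12,0)=0. stock: 0 - 0 = 0. total_sold = 42
  Event 11 (sale 20): sell min(20,0)=0. stock: 0 - 0 = 0. total_sold = 42
  Event 12 (sale 1): sell min(1,0)=0. stock: 0 - 0 = 0. total_sold = 42
Final: stock = 0, total_sold = 42

Checking against threshold 6:
  After event 1: stock=13 > 6
  After event 2: stock=1 <= 6 -> ALERT
  After event 3: stock=0 <= 6 -> ALERT
  After event 4: stock=0 <= 6 -> ALERT
  After event 5: stock=2 <= 6 -> ALERT
  After event 6: stock=7 > 6
  After event 7: stock=16 > 6
  After event 8: stock=10 > 6
  After event 9: stock=0 <= 6 -> ALERT
  After event 10: stock=0 <= 6 -> ALERT
  After event 11: stock=0 <= 6 -> ALERT
  After event 12: stock=0 <= 6 -> ALERT
Alert events: [2, 3, 4, 5, 9, 10, 11, 12]. Count = 8

Answer: 8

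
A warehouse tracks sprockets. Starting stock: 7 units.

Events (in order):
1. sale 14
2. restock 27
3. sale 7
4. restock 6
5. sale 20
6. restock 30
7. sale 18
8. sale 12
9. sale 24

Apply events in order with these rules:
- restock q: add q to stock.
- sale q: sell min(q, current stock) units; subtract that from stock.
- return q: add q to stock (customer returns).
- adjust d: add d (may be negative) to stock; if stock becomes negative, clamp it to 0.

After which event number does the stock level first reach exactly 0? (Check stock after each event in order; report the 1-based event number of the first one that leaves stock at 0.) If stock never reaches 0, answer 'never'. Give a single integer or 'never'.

Answer: 1

Derivation:
Processing events:
Start: stock = 7
  Event 1 (sale 14): sell min(14,7)=7. stock: 7 - 7 = 0. total_sold = 7
  Event 2 (restock 27): 0 + 27 = 27
  Event 3 (sale 7): sell min(7,27)=7. stock: 27 - 7 = 20. total_sold = 14
  Event 4 (restock 6): 20 + 6 = 26
  Event 5 (sale 20): sell min(20,26)=20. stock: 26 - 20 = 6. total_sold = 34
  Event 6 (restock 30): 6 + 30 = 36
  Event 7 (sale 18): sell min(18,36)=18. stock: 36 - 18 = 18. total_sold = 52
  Event 8 (sale 12): sell min(12,18)=12. stock: 18 - 12 = 6. total_sold = 64
  Event 9 (sale 24): sell min(24,6)=6. stock: 6 - 6 = 0. total_sold = 70
Final: stock = 0, total_sold = 70

First zero at event 1.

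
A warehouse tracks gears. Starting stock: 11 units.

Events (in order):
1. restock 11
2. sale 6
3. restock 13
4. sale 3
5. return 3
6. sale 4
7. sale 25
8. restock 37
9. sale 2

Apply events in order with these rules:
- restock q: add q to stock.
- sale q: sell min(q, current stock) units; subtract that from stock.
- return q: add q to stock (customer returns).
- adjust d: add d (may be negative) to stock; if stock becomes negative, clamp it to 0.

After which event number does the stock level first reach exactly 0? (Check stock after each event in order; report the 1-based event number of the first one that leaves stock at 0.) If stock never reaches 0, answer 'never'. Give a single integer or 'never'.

Processing events:
Start: stock = 11
  Event 1 (restock 11): 11 + 11 = 22
  Event 2 (sale 6): sell min(6,22)=6. stock: 22 - 6 = 16. total_sold = 6
  Event 3 (restock 13): 16 + 13 = 29
  Event 4 (sale 3): sell min(3,29)=3. stock: 29 - 3 = 26. total_sold = 9
  Event 5 (return 3): 26 + 3 = 29
  Event 6 (sale 4): sell min(4,29)=4. stock: 29 - 4 = 25. total_sold = 13
  Event 7 (sale 25): sell min(25,25)=25. stock: 25 - 25 = 0. total_sold = 38
  Event 8 (restock 37): 0 + 37 = 37
  Event 9 (sale 2): sell min(2,37)=2. stock: 37 - 2 = 35. total_sold = 40
Final: stock = 35, total_sold = 40

First zero at event 7.

Answer: 7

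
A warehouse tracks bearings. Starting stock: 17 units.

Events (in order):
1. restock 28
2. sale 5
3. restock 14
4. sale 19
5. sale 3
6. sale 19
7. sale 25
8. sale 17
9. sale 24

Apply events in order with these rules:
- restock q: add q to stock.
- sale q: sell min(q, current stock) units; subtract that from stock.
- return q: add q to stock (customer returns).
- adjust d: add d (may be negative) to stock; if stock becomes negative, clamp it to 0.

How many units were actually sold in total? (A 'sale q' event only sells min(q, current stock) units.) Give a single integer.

Answer: 59

Derivation:
Processing events:
Start: stock = 17
  Event 1 (restock 28): 17 + 28 = 45
  Event 2 (sale 5): sell min(5,45)=5. stock: 45 - 5 = 40. total_sold = 5
  Event 3 (restock 14): 40 + 14 = 54
  Event 4 (sale 19): sell min(19,54)=19. stock: 54 - 19 = 35. total_sold = 24
  Event 5 (sale 3): sell min(3,35)=3. stock: 35 - 3 = 32. total_sold = 27
  Event 6 (sale 19): sell min(19,32)=19. stock: 32 - 19 = 13. total_sold = 46
  Event 7 (sale 25): sell min(25,13)=13. stock: 13 - 13 = 0. total_sold = 59
  Event 8 (sale 17): sell min(17,0)=0. stock: 0 - 0 = 0. total_sold = 59
  Event 9 (sale 24): sell min(24,0)=0. stock: 0 - 0 = 0. total_sold = 59
Final: stock = 0, total_sold = 59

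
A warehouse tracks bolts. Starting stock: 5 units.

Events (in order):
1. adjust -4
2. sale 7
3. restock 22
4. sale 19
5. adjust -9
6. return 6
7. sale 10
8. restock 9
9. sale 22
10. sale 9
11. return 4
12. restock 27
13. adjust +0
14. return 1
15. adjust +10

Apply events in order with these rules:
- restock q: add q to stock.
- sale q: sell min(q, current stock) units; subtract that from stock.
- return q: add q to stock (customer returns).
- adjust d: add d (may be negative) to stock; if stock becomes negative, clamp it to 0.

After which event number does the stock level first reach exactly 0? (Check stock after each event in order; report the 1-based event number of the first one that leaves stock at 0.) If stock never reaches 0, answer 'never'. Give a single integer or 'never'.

Processing events:
Start: stock = 5
  Event 1 (adjust -4): 5 + -4 = 1
  Event 2 (sale 7): sell min(7,1)=1. stock: 1 - 1 = 0. total_sold = 1
  Event 3 (restock 22): 0 + 22 = 22
  Event 4 (sale 19): sell min(19,22)=19. stock: 22 - 19 = 3. total_sold = 20
  Event 5 (adjust -9): 3 + -9 = 0 (clamped to 0)
  Event 6 (return 6): 0 + 6 = 6
  Event 7 (sale 10): sell min(10,6)=6. stock: 6 - 6 = 0. total_sold = 26
  Event 8 (restock 9): 0 + 9 = 9
  Event 9 (sale 22): sell min(22,9)=9. stock: 9 - 9 = 0. total_sold = 35
  Event 10 (sale 9): sell min(9,0)=0. stock: 0 - 0 = 0. total_sold = 35
  Event 11 (return 4): 0 + 4 = 4
  Event 12 (restock 27): 4 + 27 = 31
  Event 13 (adjust +0): 31 + 0 = 31
  Event 14 (return 1): 31 + 1 = 32
  Event 15 (adjust +10): 32 + 10 = 42
Final: stock = 42, total_sold = 35

First zero at event 2.

Answer: 2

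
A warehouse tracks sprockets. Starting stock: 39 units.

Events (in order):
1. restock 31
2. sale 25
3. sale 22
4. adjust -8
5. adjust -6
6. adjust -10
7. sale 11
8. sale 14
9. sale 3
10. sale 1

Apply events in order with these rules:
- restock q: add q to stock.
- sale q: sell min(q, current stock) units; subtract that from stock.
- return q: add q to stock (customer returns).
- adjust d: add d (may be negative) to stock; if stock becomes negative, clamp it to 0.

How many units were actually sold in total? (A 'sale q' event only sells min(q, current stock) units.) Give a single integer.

Processing events:
Start: stock = 39
  Event 1 (restock 31): 39 + 31 = 70
  Event 2 (sale 25): sell min(25,70)=25. stock: 70 - 25 = 45. total_sold = 25
  Event 3 (sale 22): sell min(22,45)=22. stock: 45 - 22 = 23. total_sold = 47
  Event 4 (adjust -8): 23 + -8 = 15
  Event 5 (adjust -6): 15 + -6 = 9
  Event 6 (adjust -10): 9 + -10 = 0 (clamped to 0)
  Event 7 (sale 11): sell min(11,0)=0. stock: 0 - 0 = 0. total_sold = 47
  Event 8 (sale 14): sell min(14,0)=0. stock: 0 - 0 = 0. total_sold = 47
  Event 9 (sale 3): sell min(3,0)=0. stock: 0 - 0 = 0. total_sold = 47
  Event 10 (sale 1): sell min(1,0)=0. stock: 0 - 0 = 0. total_sold = 47
Final: stock = 0, total_sold = 47

Answer: 47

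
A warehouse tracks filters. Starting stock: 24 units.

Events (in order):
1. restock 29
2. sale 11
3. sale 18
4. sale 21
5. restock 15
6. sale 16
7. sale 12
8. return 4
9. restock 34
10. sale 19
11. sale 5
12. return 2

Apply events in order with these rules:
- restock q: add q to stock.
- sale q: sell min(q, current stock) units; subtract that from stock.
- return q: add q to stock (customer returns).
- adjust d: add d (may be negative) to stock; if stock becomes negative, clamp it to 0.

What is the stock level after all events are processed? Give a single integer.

Answer: 16

Derivation:
Processing events:
Start: stock = 24
  Event 1 (restock 29): 24 + 29 = 53
  Event 2 (sale 11): sell min(11,53)=11. stock: 53 - 11 = 42. total_sold = 11
  Event 3 (sale 18): sell min(18,42)=18. stock: 42 - 18 = 24. total_sold = 29
  Event 4 (sale 21): sell min(21,24)=21. stock: 24 - 21 = 3. total_sold = 50
  Event 5 (restock 15): 3 + 15 = 18
  Event 6 (sale 16): sell min(16,18)=16. stock: 18 - 16 = 2. total_sold = 66
  Event 7 (sale 12): sell min(12,2)=2. stock: 2 - 2 = 0. total_sold = 68
  Event 8 (return 4): 0 + 4 = 4
  Event 9 (restock 34): 4 + 34 = 38
  Event 10 (sale 19): sell min(19,38)=19. stock: 38 - 19 = 19. total_sold = 87
  Event 11 (sale 5): sell min(5,19)=5. stock: 19 - 5 = 14. total_sold = 92
  Event 12 (return 2): 14 + 2 = 16
Final: stock = 16, total_sold = 92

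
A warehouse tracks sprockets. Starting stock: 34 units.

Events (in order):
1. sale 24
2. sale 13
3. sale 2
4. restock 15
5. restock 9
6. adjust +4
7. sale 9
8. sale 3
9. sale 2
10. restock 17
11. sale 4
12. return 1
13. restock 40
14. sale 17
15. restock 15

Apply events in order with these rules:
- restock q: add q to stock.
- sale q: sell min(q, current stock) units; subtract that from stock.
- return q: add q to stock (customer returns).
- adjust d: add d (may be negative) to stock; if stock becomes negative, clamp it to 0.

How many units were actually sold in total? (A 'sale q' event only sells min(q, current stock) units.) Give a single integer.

Processing events:
Start: stock = 34
  Event 1 (sale 24): sell min(24,34)=24. stock: 34 - 24 = 10. total_sold = 24
  Event 2 (sale 13): sell min(13,10)=10. stock: 10 - 10 = 0. total_sold = 34
  Event 3 (sale 2): sell min(2,0)=0. stock: 0 - 0 = 0. total_sold = 34
  Event 4 (restock 15): 0 + 15 = 15
  Event 5 (restock 9): 15 + 9 = 24
  Event 6 (adjust +4): 24 + 4 = 28
  Event 7 (sale 9): sell min(9,28)=9. stock: 28 - 9 = 19. total_sold = 43
  Event 8 (sale 3): sell min(3,19)=3. stock: 19 - 3 = 16. total_sold = 46
  Event 9 (sale 2): sell min(2,16)=2. stock: 16 - 2 = 14. total_sold = 48
  Event 10 (restock 17): 14 + 17 = 31
  Event 11 (sale 4): sell min(4,31)=4. stock: 31 - 4 = 27. total_sold = 52
  Event 12 (return 1): 27 + 1 = 28
  Event 13 (restock 40): 28 + 40 = 68
  Event 14 (sale 17): sell min(17,68)=17. stock: 68 - 17 = 51. total_sold = 69
  Event 15 (restock 15): 51 + 15 = 66
Final: stock = 66, total_sold = 69

Answer: 69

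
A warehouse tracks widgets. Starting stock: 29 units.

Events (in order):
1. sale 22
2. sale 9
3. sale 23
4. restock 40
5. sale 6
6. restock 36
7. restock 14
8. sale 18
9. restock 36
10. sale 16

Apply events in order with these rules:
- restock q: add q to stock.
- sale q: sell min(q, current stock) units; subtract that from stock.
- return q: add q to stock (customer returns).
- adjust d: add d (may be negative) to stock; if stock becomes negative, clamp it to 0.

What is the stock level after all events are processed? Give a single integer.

Processing events:
Start: stock = 29
  Event 1 (sale 22): sell min(22,29)=22. stock: 29 - 22 = 7. total_sold = 22
  Event 2 (sale 9): sell min(9,7)=7. stock: 7 - 7 = 0. total_sold = 29
  Event 3 (sale 23): sell min(23,0)=0. stock: 0 - 0 = 0. total_sold = 29
  Event 4 (restock 40): 0 + 40 = 40
  Event 5 (sale 6): sell min(6,40)=6. stock: 40 - 6 = 34. total_sold = 35
  Event 6 (restock 36): 34 + 36 = 70
  Event 7 (restock 14): 70 + 14 = 84
  Event 8 (sale 18): sell min(18,84)=18. stock: 84 - 18 = 66. total_sold = 53
  Event 9 (restock 36): 66 + 36 = 102
  Event 10 (sale 16): sell min(16,102)=16. stock: 102 - 16 = 86. total_sold = 69
Final: stock = 86, total_sold = 69

Answer: 86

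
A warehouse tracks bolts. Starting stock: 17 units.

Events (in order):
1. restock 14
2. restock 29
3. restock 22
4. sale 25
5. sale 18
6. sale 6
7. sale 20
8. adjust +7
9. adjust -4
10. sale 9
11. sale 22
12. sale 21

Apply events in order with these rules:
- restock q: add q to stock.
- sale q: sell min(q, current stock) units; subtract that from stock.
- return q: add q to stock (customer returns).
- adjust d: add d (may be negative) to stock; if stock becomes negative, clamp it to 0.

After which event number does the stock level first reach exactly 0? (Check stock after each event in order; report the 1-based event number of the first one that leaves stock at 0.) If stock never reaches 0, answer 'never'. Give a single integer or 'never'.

Answer: 11

Derivation:
Processing events:
Start: stock = 17
  Event 1 (restock 14): 17 + 14 = 31
  Event 2 (restock 29): 31 + 29 = 60
  Event 3 (restock 22): 60 + 22 = 82
  Event 4 (sale 25): sell min(25,82)=25. stock: 82 - 25 = 57. total_sold = 25
  Event 5 (sale 18): sell min(18,57)=18. stock: 57 - 18 = 39. total_sold = 43
  Event 6 (sale 6): sell min(6,39)=6. stock: 39 - 6 = 33. total_sold = 49
  Event 7 (sale 20): sell min(20,33)=20. stock: 33 - 20 = 13. total_sold = 69
  Event 8 (adjust +7): 13 + 7 = 20
  Event 9 (adjust -4): 20 + -4 = 16
  Event 10 (sale 9): sell min(9,16)=9. stock: 16 - 9 = 7. total_sold = 78
  Event 11 (sale 22): sell min(22,7)=7. stock: 7 - 7 = 0. total_sold = 85
  Event 12 (sale 21): sell min(21,0)=0. stock: 0 - 0 = 0. total_sold = 85
Final: stock = 0, total_sold = 85

First zero at event 11.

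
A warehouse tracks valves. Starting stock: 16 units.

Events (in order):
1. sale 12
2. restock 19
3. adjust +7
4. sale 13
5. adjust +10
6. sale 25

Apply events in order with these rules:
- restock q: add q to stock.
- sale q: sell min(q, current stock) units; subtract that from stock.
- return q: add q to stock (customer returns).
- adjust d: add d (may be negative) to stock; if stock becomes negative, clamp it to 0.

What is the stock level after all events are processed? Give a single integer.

Answer: 2

Derivation:
Processing events:
Start: stock = 16
  Event 1 (sale 12): sell min(12,16)=12. stock: 16 - 12 = 4. total_sold = 12
  Event 2 (restock 19): 4 + 19 = 23
  Event 3 (adjust +7): 23 + 7 = 30
  Event 4 (sale 13): sell min(13,30)=13. stock: 30 - 13 = 17. total_sold = 25
  Event 5 (adjust +10): 17 + 10 = 27
  Event 6 (sale 25): sell min(25,27)=25. stock: 27 - 25 = 2. total_sold = 50
Final: stock = 2, total_sold = 50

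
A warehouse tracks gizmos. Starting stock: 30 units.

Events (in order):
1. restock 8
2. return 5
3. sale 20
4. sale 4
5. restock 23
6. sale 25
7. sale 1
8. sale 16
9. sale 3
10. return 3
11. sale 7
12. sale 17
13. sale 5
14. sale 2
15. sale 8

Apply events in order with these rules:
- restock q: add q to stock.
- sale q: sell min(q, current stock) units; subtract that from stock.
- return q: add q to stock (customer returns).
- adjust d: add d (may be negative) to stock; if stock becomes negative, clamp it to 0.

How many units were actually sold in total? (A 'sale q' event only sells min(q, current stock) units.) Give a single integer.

Answer: 69

Derivation:
Processing events:
Start: stock = 30
  Event 1 (restock 8): 30 + 8 = 38
  Event 2 (return 5): 38 + 5 = 43
  Event 3 (sale 20): sell min(20,43)=20. stock: 43 - 20 = 23. total_sold = 20
  Event 4 (sale 4): sell min(4,23)=4. stock: 23 - 4 = 19. total_sold = 24
  Event 5 (restock 23): 19 + 23 = 42
  Event 6 (sale 25): sell min(25,42)=25. stock: 42 - 25 = 17. total_sold = 49
  Event 7 (sale 1): sell min(1,17)=1. stock: 17 - 1 = 16. total_sold = 50
  Event 8 (sale 16): sell min(16,16)=16. stock: 16 - 16 = 0. total_sold = 66
  Event 9 (sale 3): sell min(3,0)=0. stock: 0 - 0 = 0. total_sold = 66
  Event 10 (return 3): 0 + 3 = 3
  Event 11 (sale 7): sell min(7,3)=3. stock: 3 - 3 = 0. total_sold = 69
  Event 12 (sale 17): sell min(17,0)=0. stock: 0 - 0 = 0. total_sold = 69
  Event 13 (sale 5): sell min(5,0)=0. stock: 0 - 0 = 0. total_sold = 69
  Event 14 (sale 2): sell min(2,0)=0. stock: 0 - 0 = 0. total_sold = 69
  Event 15 (sale 8): sell min(8,0)=0. stock: 0 - 0 = 0. total_sold = 69
Final: stock = 0, total_sold = 69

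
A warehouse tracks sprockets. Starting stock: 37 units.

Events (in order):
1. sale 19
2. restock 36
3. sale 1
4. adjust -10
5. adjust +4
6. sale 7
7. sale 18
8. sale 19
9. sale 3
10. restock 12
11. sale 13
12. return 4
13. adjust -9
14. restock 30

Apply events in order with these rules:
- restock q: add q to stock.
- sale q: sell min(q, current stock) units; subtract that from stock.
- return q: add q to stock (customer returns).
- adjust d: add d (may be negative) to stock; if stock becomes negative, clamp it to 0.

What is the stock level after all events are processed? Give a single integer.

Processing events:
Start: stock = 37
  Event 1 (sale 19): sell min(19,37)=19. stock: 37 - 19 = 18. total_sold = 19
  Event 2 (restock 36): 18 + 36 = 54
  Event 3 (sale 1): sell min(1,54)=1. stock: 54 - 1 = 53. total_sold = 20
  Event 4 (adjust -10): 53 + -10 = 43
  Event 5 (adjust +4): 43 + 4 = 47
  Event 6 (sale 7): sell min(7,47)=7. stock: 47 - 7 = 40. total_sold = 27
  Event 7 (sale 18): sell min(18,40)=18. stock: 40 - 18 = 22. total_sold = 45
  Event 8 (sale 19): sell min(19,22)=19. stock: 22 - 19 = 3. total_sold = 64
  Event 9 (sale 3): sell min(3,3)=3. stock: 3 - 3 = 0. total_sold = 67
  Event 10 (restock 12): 0 + 12 = 12
  Event 11 (sale 13): sell min(13,12)=12. stock: 12 - 12 = 0. total_sold = 79
  Event 12 (return 4): 0 + 4 = 4
  Event 13 (adjust -9): 4 + -9 = 0 (clamped to 0)
  Event 14 (restock 30): 0 + 30 = 30
Final: stock = 30, total_sold = 79

Answer: 30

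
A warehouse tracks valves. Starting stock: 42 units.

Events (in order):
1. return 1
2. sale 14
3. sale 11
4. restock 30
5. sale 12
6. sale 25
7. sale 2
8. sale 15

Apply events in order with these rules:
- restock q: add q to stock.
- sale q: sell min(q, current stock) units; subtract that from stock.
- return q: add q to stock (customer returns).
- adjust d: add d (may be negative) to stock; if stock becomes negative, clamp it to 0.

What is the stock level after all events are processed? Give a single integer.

Processing events:
Start: stock = 42
  Event 1 (return 1): 42 + 1 = 43
  Event 2 (sale 14): sell min(14,43)=14. stock: 43 - 14 = 29. total_sold = 14
  Event 3 (sale 11): sell min(11,29)=11. stock: 29 - 11 = 18. total_sold = 25
  Event 4 (restock 30): 18 + 30 = 48
  Event 5 (sale 12): sell min(12,48)=12. stock: 48 - 12 = 36. total_sold = 37
  Event 6 (sale 25): sell min(25,36)=25. stock: 36 - 25 = 11. total_sold = 62
  Event 7 (sale 2): sell min(2,11)=2. stock: 11 - 2 = 9. total_sold = 64
  Event 8 (sale 15): sell min(15,9)=9. stock: 9 - 9 = 0. total_sold = 73
Final: stock = 0, total_sold = 73

Answer: 0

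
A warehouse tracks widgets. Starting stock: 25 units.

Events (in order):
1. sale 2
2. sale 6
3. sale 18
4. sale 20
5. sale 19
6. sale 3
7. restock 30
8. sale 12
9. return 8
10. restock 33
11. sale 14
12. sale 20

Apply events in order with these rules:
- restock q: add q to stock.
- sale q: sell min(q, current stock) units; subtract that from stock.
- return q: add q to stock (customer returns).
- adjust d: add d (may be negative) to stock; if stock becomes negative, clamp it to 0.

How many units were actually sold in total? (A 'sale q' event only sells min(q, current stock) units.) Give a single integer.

Answer: 71

Derivation:
Processing events:
Start: stock = 25
  Event 1 (sale 2): sell min(2,25)=2. stock: 25 - 2 = 23. total_sold = 2
  Event 2 (sale 6): sell min(6,23)=6. stock: 23 - 6 = 17. total_sold = 8
  Event 3 (sale 18): sell min(18,17)=17. stock: 17 - 17 = 0. total_sold = 25
  Event 4 (sale 20): sell min(20,0)=0. stock: 0 - 0 = 0. total_sold = 25
  Event 5 (sale 19): sell min(19,0)=0. stock: 0 - 0 = 0. total_sold = 25
  Event 6 (sale 3): sell min(3,0)=0. stock: 0 - 0 = 0. total_sold = 25
  Event 7 (restock 30): 0 + 30 = 30
  Event 8 (sale 12): sell min(12,30)=12. stock: 30 - 12 = 18. total_sold = 37
  Event 9 (return 8): 18 + 8 = 26
  Event 10 (restock 33): 26 + 33 = 59
  Event 11 (sale 14): sell min(14,59)=14. stock: 59 - 14 = 45. total_sold = 51
  Event 12 (sale 20): sell min(20,45)=20. stock: 45 - 20 = 25. total_sold = 71
Final: stock = 25, total_sold = 71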